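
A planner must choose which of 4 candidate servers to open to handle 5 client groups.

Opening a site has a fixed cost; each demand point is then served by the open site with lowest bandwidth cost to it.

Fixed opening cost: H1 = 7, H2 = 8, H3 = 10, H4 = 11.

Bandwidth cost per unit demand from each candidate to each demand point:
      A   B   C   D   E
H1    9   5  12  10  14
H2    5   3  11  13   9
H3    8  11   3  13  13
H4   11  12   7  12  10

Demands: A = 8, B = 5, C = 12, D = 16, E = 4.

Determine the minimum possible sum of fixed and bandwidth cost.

312

Open {H1, H2, H3}: assign each demand point to its cheapest open site.
  A→H2 8×5=40, B→H2 5×3=15, C→H3 12×3=36, D→H1 16×10=160, E→H2 4×9=36
  bandwidth cost 287, fixed 25 → total 312.
Compare {H1, H2, H3, H4}: bandwidth cost 287 + fixed 36 = 323.
Compare {H2, H3, H4}: bandwidth cost 319 + fixed 29 = 348.
Compare {H2, H3}: bandwidth cost 335 + fixed 18 = 353.
All other subsets cost ≥ 323. Minimum total cost: 312.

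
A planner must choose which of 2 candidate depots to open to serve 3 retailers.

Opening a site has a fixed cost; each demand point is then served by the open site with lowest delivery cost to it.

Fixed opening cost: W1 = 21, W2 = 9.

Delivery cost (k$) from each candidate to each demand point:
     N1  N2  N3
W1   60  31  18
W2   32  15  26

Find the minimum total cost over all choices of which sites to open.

82

Open {W2}: assign each demand point to its cheapest open site.
  N1→W2 32, N2→W2 15, N3→W2 26
  delivery cost 73, fixed 9 → total 82.
Compare {W1, W2}: delivery cost 65 + fixed 30 = 95.
Compare {W1}: delivery cost 109 + fixed 21 = 130.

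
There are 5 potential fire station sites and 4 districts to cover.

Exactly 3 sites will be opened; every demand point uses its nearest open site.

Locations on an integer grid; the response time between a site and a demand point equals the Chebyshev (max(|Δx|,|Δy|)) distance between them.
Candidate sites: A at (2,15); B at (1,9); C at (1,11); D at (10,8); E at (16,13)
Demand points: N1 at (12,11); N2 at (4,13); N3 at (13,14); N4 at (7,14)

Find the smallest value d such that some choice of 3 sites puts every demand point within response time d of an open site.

5

Open {A, B, E}.
  Farthest demand point is N4 at response time 5 (to A); all others are ≤ 5.
With {A, C, E} the worst case is 5.
With {A, D, E} the worst case is 5.
No size-3 selection achieves below 5.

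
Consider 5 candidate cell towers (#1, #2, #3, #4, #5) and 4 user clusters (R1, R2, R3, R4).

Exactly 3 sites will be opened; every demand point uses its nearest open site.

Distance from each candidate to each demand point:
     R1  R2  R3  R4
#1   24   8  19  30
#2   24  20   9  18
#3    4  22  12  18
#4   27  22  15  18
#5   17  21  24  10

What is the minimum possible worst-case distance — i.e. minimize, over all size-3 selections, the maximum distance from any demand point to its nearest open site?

Open {#1, #3, #5}.
  Farthest demand point is R3 at distance 12 (to #3); all others are ≤ 12.
With {#1, #2, #5} the worst case is 17.
With {#1, #4, #5} the worst case is 17.
No size-3 selection achieves below 12.

12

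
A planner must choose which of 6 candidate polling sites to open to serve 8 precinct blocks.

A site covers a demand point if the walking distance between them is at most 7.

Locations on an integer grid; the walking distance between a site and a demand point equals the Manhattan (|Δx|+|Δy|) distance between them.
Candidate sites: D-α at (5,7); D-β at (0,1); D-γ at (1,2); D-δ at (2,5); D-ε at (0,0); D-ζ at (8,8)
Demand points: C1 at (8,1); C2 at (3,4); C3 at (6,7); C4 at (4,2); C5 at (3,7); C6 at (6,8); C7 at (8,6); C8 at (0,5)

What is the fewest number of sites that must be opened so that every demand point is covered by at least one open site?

2

Coverage sets (demand points within 7 of each site):
  D-α: {C2, C3, C4, C5, C6, C7, C8}
  D-β: {C2, C4, C8}
  D-γ: {C2, C4, C5, C8}
  D-δ: {C2, C3, C4, C5, C6, C7, C8}
  D-ε: {C2, C4, C8}
  D-ζ: {C1, C3, C5, C6, C7}
No single site covers all 8 demand points.
But {D-α, D-ζ} covers everything, so the minimum is 2.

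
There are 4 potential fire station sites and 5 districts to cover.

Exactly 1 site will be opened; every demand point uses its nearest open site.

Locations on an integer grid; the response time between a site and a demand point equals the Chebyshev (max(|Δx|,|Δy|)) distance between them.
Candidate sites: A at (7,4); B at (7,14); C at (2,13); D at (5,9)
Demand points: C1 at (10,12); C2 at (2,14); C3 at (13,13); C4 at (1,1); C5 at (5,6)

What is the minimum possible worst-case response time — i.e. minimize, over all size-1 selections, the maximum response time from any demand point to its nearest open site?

Open {D}.
  Farthest demand point is C3 at response time 8 (to D); all others are ≤ 8.
With {A} the worst case is 10.
With {C} the worst case is 12.
No size-1 selection achieves below 8.

8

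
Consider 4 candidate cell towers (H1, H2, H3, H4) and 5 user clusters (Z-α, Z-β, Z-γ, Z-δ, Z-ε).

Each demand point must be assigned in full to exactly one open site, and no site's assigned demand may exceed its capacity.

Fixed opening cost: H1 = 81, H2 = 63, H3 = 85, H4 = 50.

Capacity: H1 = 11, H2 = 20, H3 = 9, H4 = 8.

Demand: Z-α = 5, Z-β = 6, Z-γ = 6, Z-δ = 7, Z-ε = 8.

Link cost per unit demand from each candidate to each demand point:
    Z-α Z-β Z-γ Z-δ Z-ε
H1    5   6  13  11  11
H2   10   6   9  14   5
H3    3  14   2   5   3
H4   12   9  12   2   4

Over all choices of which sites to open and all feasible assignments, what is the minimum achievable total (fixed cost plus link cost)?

350

Open {H2, H3, H4}; cheapest assignment that respects the capacities:
  H2 (cap 20, load 19): Z-α, Z-β, Z-ε — cost 5×10 + 6×6 + 8×5 = 126
  H3 (cap 9, load 6): Z-γ — cost 6×2 = 12
  H4 (cap 8, load 7): Z-δ — cost 7×2 = 14
  Shipping 152, fixed 198 → total 350.
  Any other capacity-feasible assignment to {H2, H3, H4} ships for at least 152.
Compare {H1, H2, H4}: its best feasible assignment gives total 363.
Compare {H1, H2, H3, H4}: its best feasible assignment gives total 406.
Every other set of open sites that can feasibly serve all demand totals ≥ 363 even under its best assignment. Minimum: 350.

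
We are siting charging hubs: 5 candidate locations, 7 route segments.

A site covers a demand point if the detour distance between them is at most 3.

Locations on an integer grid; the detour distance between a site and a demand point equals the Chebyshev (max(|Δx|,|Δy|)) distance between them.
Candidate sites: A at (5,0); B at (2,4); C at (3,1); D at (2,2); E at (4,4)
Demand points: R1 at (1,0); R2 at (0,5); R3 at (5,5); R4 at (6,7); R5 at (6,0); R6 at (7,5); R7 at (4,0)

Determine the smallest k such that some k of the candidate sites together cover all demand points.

Coverage sets (demand points within 3 of each site):
  A: {R5, R7}
  B: {R2, R3}
  C: {R1, R5, R7}
  D: {R1, R2, R3, R7}
  E: {R3, R4, R6}
No 2 sites suffice: every size-2 union leaves at least one demand point uncovered.
But {A, D, E} covers everything, so the minimum is 3.

3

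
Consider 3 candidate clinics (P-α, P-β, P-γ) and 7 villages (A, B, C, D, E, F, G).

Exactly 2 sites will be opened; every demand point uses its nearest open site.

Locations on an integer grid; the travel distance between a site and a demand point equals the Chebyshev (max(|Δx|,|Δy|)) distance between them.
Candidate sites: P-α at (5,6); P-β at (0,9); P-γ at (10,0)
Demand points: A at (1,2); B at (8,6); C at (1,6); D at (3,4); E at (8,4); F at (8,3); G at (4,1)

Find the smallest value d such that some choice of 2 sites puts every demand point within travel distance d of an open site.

Open {P-α, P-β}.
  Farthest demand point is G at travel distance 5 (to P-α); all others are ≤ 5.
With {P-α, P-γ} the worst case is 5.
With {P-β, P-γ} the worst case is 7.
No size-2 selection achieves below 5.

5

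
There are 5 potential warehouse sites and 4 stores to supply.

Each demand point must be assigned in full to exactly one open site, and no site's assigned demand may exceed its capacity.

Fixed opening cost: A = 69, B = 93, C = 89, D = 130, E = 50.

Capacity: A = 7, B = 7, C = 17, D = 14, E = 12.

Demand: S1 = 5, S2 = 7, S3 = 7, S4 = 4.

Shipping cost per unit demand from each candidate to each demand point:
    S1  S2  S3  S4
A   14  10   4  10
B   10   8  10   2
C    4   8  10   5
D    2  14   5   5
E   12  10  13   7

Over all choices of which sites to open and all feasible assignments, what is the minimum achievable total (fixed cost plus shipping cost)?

Open {A, C}; cheapest assignment that respects the capacities:
  A (cap 7, load 7): S3 — cost 7×4 = 28
  C (cap 17, load 16): S1, S2, S4 — cost 5×4 + 7×8 + 4×5 = 96
  Shipping 124, fixed 158 → total 282.
  Any other capacity-feasible assignment to {A, C} ships for at least 124.
Compare {C, E}: its best feasible assignment gives total 319.
Compare {D, E}: its best feasible assignment gives total 323.
Every other set of open sites that can feasibly serve all demand totals ≥ 319 even under its best assignment. Minimum: 282.

282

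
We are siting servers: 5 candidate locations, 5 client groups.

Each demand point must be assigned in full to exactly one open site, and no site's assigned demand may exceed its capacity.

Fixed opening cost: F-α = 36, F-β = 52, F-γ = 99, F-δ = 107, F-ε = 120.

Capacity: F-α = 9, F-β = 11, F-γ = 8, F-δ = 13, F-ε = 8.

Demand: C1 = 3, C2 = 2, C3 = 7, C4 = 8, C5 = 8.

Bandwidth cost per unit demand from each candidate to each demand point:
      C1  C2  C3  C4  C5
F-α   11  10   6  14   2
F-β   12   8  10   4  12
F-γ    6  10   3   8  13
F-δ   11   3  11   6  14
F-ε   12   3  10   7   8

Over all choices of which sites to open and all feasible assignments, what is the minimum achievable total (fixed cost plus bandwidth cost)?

359

Open {F-α, F-β, F-δ}; cheapest assignment that respects the capacities:
  F-α (cap 9, load 8): C5 — cost 8×2 = 16
  F-β (cap 11, load 8): C4 — cost 8×4 = 32
  F-δ (cap 13, load 12): C1, C2, C3 — cost 3×11 + 2×3 + 7×11 = 116
  Shipping 164, fixed 195 → total 359.
  Any other capacity-feasible assignment to {F-α, F-β, F-δ} ships for at least 164.
Compare {F-α, F-γ, F-δ}: its best feasible assignment gives total 366.
Compare {F-α, F-β, F-ε}: its best feasible assignment gives total 402.
Every other set of open sites that can feasibly serve all demand totals ≥ 366 even under its best assignment. Minimum: 359.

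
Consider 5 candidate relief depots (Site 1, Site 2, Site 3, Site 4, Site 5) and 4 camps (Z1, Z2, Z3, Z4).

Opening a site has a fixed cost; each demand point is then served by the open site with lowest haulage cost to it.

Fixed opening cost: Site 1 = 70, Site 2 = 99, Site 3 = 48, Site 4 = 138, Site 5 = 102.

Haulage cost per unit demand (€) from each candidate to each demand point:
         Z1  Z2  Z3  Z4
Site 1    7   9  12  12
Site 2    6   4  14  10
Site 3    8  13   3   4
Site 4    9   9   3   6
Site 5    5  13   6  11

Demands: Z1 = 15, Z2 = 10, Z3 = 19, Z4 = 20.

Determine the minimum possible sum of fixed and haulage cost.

Open {Site 2, Site 3}: assign each demand point to its cheapest open site.
  Z1→Site 2 15×6=90, Z2→Site 2 10×4=40, Z3→Site 3 19×3=57, Z4→Site 3 20×4=80
  haulage cost 267, fixed 147 → total 414.
Compare {Site 3}: haulage cost 387 + fixed 48 = 435.
Compare {Site 1, Site 3}: haulage cost 332 + fixed 118 = 450.
Compare {Site 1, Site 2, Site 3}: haulage cost 267 + fixed 217 = 484.
All other subsets cost ≥ 435. Minimum total cost: 414.

414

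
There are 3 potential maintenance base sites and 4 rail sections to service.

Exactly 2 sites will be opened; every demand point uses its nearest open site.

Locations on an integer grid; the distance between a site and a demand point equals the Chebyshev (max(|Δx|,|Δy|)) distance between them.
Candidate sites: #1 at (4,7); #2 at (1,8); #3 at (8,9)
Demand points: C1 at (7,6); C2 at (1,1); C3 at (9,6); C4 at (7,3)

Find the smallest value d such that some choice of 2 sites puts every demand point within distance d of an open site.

6

Open {#1, #2}.
  Farthest demand point is C2 at distance 6 (to #1); all others are ≤ 6.
With {#1, #3} the worst case is 6.
With {#2, #3} the worst case is 7.
No size-2 selection achieves below 6.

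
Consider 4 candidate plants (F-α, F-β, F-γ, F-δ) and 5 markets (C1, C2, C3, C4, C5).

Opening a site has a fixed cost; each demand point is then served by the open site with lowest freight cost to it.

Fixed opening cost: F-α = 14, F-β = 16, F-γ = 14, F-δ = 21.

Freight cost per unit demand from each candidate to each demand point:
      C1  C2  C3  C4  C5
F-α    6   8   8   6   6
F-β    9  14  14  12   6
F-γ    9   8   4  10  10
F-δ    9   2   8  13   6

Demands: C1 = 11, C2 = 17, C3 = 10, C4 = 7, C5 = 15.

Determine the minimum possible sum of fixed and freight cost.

Open {F-α, F-γ, F-δ}: assign each demand point to its cheapest open site.
  C1→F-α 11×6=66, C2→F-δ 17×2=34, C3→F-γ 10×4=40, C4→F-α 7×6=42, C5→F-α 15×6=90
  freight cost 272, fixed 49 → total 321.
Compare {F-α, F-β, F-γ, F-δ}: freight cost 272 + fixed 65 = 337.
Compare {F-α, F-δ}: freight cost 312 + fixed 35 = 347.
Compare {F-α, F-β, F-δ}: freight cost 312 + fixed 51 = 363.
All other subsets cost ≥ 337. Minimum total cost: 321.

321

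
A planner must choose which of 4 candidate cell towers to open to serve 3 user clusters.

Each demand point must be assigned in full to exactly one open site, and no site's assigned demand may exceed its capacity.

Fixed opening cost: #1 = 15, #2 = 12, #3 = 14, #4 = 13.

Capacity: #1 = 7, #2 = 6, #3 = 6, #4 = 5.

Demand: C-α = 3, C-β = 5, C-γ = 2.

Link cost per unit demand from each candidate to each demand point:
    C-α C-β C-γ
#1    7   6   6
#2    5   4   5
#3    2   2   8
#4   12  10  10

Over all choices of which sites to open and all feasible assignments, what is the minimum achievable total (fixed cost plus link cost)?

61

Open {#2, #3}; cheapest assignment that respects the capacities:
  #2 (cap 6, load 5): C-α, C-γ — cost 3×5 + 2×5 = 25
  #3 (cap 6, load 5): C-β — cost 5×2 = 10
  Shipping 35, fixed 26 → total 61.
  Any other capacity-feasible assignment to {#2, #3} ships for at least 35.
Compare {#1, #3}: its best feasible assignment gives total 72.
Compare {#2, #3, #4}: its best feasible assignment gives total 74.
Every other set of open sites that can feasibly serve all demand totals ≥ 72 even under its best assignment. Minimum: 61.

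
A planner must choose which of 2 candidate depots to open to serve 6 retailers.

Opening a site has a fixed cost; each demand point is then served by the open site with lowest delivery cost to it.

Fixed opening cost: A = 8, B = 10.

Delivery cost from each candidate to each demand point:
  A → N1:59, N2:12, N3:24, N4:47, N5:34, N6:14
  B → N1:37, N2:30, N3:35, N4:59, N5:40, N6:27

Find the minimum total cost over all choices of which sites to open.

Open {A, B}: assign each demand point to its cheapest open site.
  N1→B 37, N2→A 12, N3→A 24, N4→A 47, N5→A 34, N6→A 14
  delivery cost 168, fixed 18 → total 186.
Compare {A}: delivery cost 190 + fixed 8 = 198.
Compare {B}: delivery cost 228 + fixed 10 = 238.

186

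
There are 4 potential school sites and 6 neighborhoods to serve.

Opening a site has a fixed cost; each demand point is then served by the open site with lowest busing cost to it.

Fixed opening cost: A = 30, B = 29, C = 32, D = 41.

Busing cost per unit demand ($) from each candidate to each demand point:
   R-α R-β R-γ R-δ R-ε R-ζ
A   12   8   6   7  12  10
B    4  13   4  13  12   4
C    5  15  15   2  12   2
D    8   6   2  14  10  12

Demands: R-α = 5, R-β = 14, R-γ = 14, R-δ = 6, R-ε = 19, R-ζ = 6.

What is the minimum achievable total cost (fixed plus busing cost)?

424

Open {C, D}: assign each demand point to its cheapest open site.
  R-α→C 5×5=25, R-β→D 14×6=84, R-γ→D 14×2=28, R-δ→C 6×2=12, R-ε→D 19×10=190, R-ζ→C 6×2=12
  busing cost 351, fixed 73 → total 424.
Compare {B, C, D}: busing cost 346 + fixed 102 = 448.
Compare {A, C, D}: busing cost 351 + fixed 103 = 454.
Compare {A, B, C, D}: busing cost 346 + fixed 132 = 478.
All other subsets cost ≥ 448. Minimum total cost: 424.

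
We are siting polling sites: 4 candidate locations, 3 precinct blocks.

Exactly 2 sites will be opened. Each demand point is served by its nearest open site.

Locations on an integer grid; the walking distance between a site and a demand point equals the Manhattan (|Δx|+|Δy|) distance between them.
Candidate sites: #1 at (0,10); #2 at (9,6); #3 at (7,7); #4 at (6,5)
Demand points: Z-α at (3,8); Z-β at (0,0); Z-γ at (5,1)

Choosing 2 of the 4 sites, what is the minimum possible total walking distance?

20

Open {#1, #4}.
  Z-α→#1 5, Z-β→#1 10, Z-γ→#4 5  ⇒ total 20.
Compare {#3, #4}: total 21.
Compare {#2, #4}: total 22.
No size-2 selection does better; minimum is 20.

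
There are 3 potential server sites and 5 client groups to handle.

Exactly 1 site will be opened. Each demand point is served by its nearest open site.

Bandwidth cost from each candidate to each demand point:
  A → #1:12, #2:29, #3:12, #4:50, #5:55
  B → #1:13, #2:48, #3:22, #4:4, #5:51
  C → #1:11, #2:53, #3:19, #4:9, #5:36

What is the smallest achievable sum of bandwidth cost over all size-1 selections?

128

Open {C}.
  #1→C 11, #2→C 53, #3→C 19, #4→C 9, #5→C 36  ⇒ total 128.
Compare {B}: total 138.
Compare {A}: total 158.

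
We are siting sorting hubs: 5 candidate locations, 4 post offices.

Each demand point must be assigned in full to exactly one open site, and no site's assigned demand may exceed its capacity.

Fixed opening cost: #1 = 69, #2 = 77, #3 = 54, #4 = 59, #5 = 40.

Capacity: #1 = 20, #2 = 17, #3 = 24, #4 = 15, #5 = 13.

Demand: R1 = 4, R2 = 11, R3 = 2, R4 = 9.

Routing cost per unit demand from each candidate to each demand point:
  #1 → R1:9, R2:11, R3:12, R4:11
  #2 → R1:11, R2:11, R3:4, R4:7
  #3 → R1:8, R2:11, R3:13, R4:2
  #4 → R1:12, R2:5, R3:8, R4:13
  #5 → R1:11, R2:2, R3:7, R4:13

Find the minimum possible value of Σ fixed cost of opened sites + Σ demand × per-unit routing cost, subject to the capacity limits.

Open {#3, #5}; cheapest assignment that respects the capacities:
  #3 (cap 24, load 13): R1, R4 — cost 4×8 + 9×2 = 50
  #5 (cap 13, load 13): R2, R3 — cost 11×2 + 2×7 = 36
  Shipping 86, fixed 94 → total 180.
  Any other capacity-feasible assignment to {#3, #5} ships for at least 86.
Compare {#3, #4}: its best feasible assignment gives total 234.
Compare {#3, #4, #5}: its best feasible assignment gives total 239.
Every other set of open sites that can feasibly serve all demand totals ≥ 234 even under its best assignment. Minimum: 180.

180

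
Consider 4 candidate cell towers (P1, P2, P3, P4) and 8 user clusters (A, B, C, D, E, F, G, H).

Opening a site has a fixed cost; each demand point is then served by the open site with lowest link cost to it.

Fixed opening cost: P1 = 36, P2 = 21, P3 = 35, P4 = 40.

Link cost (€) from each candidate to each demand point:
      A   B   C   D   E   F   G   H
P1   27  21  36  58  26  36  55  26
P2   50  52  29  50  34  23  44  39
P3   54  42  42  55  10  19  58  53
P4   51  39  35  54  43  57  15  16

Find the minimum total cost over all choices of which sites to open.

Open {P1, P2}: assign each demand point to its cheapest open site.
  A→P1 27, B→P1 21, C→P2 29, D→P2 50, E→P1 26, F→P2 23, G→P2 44, H→P1 26
  link cost 246, fixed 57 → total 303.
Compare {P1, P2, P4}: link cost 207 + fixed 97 = 304.
Compare {P1, P4}: link cost 230 + fixed 76 = 306.
Compare {P1, P3, P4}: link cost 197 + fixed 111 = 308.
All other subsets cost ≥ 304. Minimum total cost: 303.

303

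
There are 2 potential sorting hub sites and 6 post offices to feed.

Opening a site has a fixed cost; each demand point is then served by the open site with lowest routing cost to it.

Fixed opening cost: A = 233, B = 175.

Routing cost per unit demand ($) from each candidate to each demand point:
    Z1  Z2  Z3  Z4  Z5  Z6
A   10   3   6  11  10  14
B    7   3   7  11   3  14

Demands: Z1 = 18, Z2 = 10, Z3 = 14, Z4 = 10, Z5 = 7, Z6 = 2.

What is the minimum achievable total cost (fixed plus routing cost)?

Open {B}: assign each demand point to its cheapest open site.
  Z1→B 18×7=126, Z2→B 10×3=30, Z3→B 14×7=98, Z4→B 10×11=110, Z5→B 7×3=21, Z6→B 2×14=28
  routing cost 413, fixed 175 → total 588.
Compare {A}: routing cost 502 + fixed 233 = 735.
Compare {A, B}: routing cost 399 + fixed 408 = 807.

588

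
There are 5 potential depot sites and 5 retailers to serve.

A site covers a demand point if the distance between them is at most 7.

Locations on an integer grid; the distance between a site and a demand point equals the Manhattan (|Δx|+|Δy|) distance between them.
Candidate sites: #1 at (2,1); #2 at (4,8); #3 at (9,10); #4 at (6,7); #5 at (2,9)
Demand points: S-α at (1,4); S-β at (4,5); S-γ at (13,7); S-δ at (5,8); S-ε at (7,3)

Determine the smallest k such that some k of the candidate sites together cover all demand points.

2

Coverage sets (demand points within 7 of each site):
  #1: {S-α, S-β, S-ε}
  #2: {S-α, S-β, S-δ}
  #3: {S-γ, S-δ}
  #4: {S-β, S-γ, S-δ, S-ε}
  #5: {S-α, S-β, S-δ}
No single site covers all 5 demand points.
But {#1, #3} covers everything, so the minimum is 2.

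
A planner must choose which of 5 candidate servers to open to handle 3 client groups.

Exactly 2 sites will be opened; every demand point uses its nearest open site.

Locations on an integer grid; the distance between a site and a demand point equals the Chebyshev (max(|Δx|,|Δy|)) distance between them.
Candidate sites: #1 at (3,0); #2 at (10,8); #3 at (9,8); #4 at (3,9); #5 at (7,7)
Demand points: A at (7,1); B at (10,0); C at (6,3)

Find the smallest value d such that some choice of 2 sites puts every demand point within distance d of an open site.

7

Open {#1, #2}.
  Farthest demand point is B at distance 7 (to #1); all others are ≤ 7.
With {#1, #3} the worst case is 7.
With {#1, #4} the worst case is 7.
No size-2 selection achieves below 7.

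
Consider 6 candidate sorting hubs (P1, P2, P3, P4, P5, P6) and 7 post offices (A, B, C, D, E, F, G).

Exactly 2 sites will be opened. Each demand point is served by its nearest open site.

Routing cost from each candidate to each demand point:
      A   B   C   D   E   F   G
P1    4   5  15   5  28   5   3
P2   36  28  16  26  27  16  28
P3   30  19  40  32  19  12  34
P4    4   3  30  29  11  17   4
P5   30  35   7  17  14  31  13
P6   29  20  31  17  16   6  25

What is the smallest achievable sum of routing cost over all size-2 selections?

Open {P1, P5}.
  A→P1 4, B→P1 5, C→P5 7, D→P1 5, E→P5 14, F→P1 5, G→P1 3  ⇒ total 43.
Compare {P1, P4}: total 46.
Compare {P1, P6}: total 53.
No size-2 selection does better; minimum is 43.

43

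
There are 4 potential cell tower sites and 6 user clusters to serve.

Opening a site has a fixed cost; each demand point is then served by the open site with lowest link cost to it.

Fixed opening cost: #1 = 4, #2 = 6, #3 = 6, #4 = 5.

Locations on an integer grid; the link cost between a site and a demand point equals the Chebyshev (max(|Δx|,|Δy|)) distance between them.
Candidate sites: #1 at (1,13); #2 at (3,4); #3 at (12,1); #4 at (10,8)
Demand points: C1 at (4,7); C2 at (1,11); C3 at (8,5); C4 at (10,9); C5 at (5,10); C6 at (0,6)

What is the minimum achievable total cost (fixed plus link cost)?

Open {#1, #2, #4}: assign each demand point to its cheapest open site.
  C1→#2 3, C2→#1 2, C3→#4 3, C4→#4 1, C5→#1 4, C6→#2 3
  link cost 16, fixed 15 → total 31.
Compare {#1, #4}: link cost 23 + fixed 9 = 32.
Compare {#2, #4}: link cost 22 + fixed 11 = 33.
Compare {#1, #2}: link cost 24 + fixed 10 = 34.
All other subsets cost ≥ 32. Minimum total cost: 31.

31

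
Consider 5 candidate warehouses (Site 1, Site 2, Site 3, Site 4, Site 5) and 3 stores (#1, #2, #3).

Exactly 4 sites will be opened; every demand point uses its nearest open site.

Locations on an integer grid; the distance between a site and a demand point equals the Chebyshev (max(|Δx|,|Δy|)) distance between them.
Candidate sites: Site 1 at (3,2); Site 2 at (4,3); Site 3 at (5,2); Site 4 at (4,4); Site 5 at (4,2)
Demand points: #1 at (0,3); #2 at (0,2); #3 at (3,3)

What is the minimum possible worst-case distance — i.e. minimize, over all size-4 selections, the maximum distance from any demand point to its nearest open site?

3

Open {Site 1, Site 2, Site 3, Site 4}.
  Farthest demand point is #1 at distance 3 (to Site 1); all others are ≤ 3.
With {Site 1, Site 2, Site 3, Site 5} the worst case is 3.
With {Site 1, Site 2, Site 4, Site 5} the worst case is 3.
No size-4 selection achieves below 3.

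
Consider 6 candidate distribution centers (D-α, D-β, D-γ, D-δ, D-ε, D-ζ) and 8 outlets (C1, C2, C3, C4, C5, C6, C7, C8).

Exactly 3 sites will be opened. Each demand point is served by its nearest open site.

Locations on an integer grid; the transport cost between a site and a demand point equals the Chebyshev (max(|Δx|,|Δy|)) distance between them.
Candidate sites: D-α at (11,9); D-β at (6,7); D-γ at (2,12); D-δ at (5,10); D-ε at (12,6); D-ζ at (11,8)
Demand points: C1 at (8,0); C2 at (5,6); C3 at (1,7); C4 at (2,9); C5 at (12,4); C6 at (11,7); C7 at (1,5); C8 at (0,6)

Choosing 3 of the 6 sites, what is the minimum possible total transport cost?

27

Open {D-β, D-δ, D-ε}.
  C1→D-ε 6, C2→D-β 1, C3→D-δ 4, C4→D-δ 3, C5→D-ε 2, C6→D-ε 1, C7→D-β 5, C8→D-δ 5  ⇒ total 27.
Compare {D-β, D-γ, D-ε}: total 29.
Compare {D-α, D-β, D-ε}: total 30.
No size-3 selection does better; minimum is 27.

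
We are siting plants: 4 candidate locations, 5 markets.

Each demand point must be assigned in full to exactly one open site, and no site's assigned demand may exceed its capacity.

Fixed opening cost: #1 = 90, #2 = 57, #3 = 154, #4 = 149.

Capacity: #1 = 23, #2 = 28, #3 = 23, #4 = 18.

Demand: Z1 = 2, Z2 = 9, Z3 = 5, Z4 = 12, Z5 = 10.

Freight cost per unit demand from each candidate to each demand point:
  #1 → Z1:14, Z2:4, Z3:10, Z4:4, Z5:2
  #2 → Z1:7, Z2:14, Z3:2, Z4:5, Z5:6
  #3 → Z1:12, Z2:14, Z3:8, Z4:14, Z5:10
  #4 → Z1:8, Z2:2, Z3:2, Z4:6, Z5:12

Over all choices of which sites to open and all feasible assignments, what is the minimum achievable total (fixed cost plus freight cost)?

287

Open {#1, #2}; cheapest assignment that respects the capacities:
  #1 (cap 23, load 19): Z2, Z5 — cost 9×4 + 10×2 = 56
  #2 (cap 28, load 19): Z1, Z3, Z4 — cost 2×7 + 5×2 + 12×5 = 84
  Shipping 140, fixed 147 → total 287.
  Any other capacity-feasible assignment to {#1, #2} ships for at least 140.
Compare {#1, #4}: its best feasible assignment gives total 351.
Compare {#2, #4}: its best feasible assignment gives total 368.
Every other set of open sites that can feasibly serve all demand totals ≥ 351 even under its best assignment. Minimum: 287.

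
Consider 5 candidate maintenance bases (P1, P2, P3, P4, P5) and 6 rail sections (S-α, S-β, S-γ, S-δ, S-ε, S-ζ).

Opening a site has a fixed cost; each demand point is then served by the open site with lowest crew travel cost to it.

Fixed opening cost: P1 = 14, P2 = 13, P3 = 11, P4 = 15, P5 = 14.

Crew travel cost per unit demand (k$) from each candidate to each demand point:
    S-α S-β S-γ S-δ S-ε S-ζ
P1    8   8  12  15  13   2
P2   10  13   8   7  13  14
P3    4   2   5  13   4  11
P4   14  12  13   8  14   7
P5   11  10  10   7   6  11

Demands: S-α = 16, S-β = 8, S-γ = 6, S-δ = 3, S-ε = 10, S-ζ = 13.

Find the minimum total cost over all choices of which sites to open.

235

Open {P1, P2, P3}: assign each demand point to its cheapest open site.
  S-α→P3 16×4=64, S-β→P3 8×2=16, S-γ→P3 6×5=30, S-δ→P2 3×7=21, S-ε→P3 10×4=40, S-ζ→P1 13×2=26
  crew travel cost 197, fixed 38 → total 235.
Compare {P1, P3, P5}: crew travel cost 197 + fixed 39 = 236.
Compare {P1, P3}: crew travel cost 215 + fixed 25 = 240.
Compare {P1, P3, P4}: crew travel cost 200 + fixed 40 = 240.
All other subsets cost ≥ 236. Minimum total cost: 235.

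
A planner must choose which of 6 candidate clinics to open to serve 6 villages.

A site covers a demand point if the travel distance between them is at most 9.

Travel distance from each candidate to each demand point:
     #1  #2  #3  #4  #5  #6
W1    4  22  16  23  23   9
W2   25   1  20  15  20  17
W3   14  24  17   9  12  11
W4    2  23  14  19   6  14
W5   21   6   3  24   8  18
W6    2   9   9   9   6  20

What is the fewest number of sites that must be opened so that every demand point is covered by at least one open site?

2

Coverage sets (demand points within 9 of each site):
  W1: {#1, #6}
  W2: {#2}
  W3: {#4}
  W4: {#1, #5}
  W5: {#2, #3, #5}
  W6: {#1, #2, #3, #4, #5}
No single site covers all 6 demand points.
But {W1, W6} covers everything, so the minimum is 2.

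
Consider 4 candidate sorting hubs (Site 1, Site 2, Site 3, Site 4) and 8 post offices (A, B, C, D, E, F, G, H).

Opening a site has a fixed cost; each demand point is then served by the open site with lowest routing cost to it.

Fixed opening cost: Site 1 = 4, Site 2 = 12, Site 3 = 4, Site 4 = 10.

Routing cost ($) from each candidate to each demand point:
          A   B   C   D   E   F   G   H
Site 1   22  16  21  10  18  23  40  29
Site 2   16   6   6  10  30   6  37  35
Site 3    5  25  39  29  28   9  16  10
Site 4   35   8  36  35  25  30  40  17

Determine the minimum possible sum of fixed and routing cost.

97

Open {Site 1, Site 2, Site 3}: assign each demand point to its cheapest open site.
  A→Site 3 5, B→Site 2 6, C→Site 2 6, D→Site 1 10, E→Site 1 18, F→Site 2 6, G→Site 3 16, H→Site 3 10
  routing cost 77, fixed 20 → total 97.
Compare {Site 2, Site 3}: routing cost 87 + fixed 16 = 103.
Compare {Site 1, Site 2, Site 3, Site 4}: routing cost 77 + fixed 30 = 107.
Compare {Site 2, Site 3, Site 4}: routing cost 84 + fixed 26 = 110.
All other subsets cost ≥ 103. Minimum total cost: 97.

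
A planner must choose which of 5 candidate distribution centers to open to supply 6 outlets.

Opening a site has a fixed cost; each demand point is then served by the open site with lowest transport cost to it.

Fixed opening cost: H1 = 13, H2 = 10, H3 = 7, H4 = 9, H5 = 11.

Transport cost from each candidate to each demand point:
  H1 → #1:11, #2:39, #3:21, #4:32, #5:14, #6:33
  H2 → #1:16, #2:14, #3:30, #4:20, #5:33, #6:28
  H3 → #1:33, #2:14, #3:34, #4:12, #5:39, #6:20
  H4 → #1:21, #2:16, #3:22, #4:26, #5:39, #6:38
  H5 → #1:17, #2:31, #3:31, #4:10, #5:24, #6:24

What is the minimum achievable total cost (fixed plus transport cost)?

Open {H1, H3}: assign each demand point to its cheapest open site.
  #1→H1 11, #2→H3 14, #3→H1 21, #4→H3 12, #5→H1 14, #6→H3 20
  transport cost 92, fixed 20 → total 112.
Compare {H1, H3, H4}: transport cost 92 + fixed 29 = 121.
Compare {H1, H3, H5}: transport cost 90 + fixed 31 = 121.
Compare {H1, H2, H3}: transport cost 92 + fixed 30 = 122.
All other subsets cost ≥ 121. Minimum total cost: 112.

112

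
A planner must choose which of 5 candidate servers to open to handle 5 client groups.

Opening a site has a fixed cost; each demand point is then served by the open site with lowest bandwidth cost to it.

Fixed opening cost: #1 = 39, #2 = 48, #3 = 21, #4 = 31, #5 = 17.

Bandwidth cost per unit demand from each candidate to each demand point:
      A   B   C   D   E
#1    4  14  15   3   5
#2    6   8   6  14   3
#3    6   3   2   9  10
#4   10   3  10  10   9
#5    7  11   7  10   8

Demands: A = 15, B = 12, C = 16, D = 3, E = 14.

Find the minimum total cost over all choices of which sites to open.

267

Open {#1, #3}: assign each demand point to its cheapest open site.
  A→#1 15×4=60, B→#3 12×3=36, C→#3 16×2=32, D→#1 3×3=9, E→#1 14×5=70
  bandwidth cost 207, fixed 60 → total 267.
Compare {#1, #3, #5}: bandwidth cost 207 + fixed 77 = 284.
Compare {#1, #2, #3}: bandwidth cost 179 + fixed 108 = 287.
Compare {#2, #3}: bandwidth cost 227 + fixed 69 = 296.
All other subsets cost ≥ 284. Minimum total cost: 267.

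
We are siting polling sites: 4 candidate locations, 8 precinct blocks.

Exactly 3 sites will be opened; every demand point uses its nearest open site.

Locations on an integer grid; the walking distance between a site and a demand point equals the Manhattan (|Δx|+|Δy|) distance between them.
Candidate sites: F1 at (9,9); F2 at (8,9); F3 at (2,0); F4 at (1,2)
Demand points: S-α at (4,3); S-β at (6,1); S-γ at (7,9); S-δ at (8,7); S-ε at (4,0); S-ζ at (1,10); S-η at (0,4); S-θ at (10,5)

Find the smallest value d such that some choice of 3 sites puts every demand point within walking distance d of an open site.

Open {F1, F2, F3}.
  Farthest demand point is S-ζ at walking distance 8 (to F2); all others are ≤ 8.
With {F1, F2, F4} the worst case is 8.
With {F1, F3, F4} the worst case is 8.
No size-3 selection achieves below 8.

8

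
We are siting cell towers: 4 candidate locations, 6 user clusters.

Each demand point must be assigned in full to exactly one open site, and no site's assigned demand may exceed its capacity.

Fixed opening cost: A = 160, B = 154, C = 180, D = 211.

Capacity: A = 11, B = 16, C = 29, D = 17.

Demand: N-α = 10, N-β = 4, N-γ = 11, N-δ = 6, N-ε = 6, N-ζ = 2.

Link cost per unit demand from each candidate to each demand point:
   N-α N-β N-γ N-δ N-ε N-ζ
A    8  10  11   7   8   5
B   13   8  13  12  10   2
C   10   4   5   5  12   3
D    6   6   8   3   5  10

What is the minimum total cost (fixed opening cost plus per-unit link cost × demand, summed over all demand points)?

588

Open {C, D}; cheapest assignment that respects the capacities:
  C (cap 29, load 23): N-β, N-γ, N-δ, N-ζ — cost 4×4 + 11×5 + 6×5 + 2×3 = 107
  D (cap 17, load 16): N-α, N-ε — cost 10×6 + 6×5 = 90
  Shipping 197, fixed 391 → total 588.
  Any other capacity-feasible assignment to {C, D} ships for at least 197.
Compare {A, C}: its best feasible assignment gives total 599.
Compare {B, C}: its best feasible assignment gives total 615.
Every other set of open sites that can feasibly serve all demand totals ≥ 599 even under its best assignment. Minimum: 588.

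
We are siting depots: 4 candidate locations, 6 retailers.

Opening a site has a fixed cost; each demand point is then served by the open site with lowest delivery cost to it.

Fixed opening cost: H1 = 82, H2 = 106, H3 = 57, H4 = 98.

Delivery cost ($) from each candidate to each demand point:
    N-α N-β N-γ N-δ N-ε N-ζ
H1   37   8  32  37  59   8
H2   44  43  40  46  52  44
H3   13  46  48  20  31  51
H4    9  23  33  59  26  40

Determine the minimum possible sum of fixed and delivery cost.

Open {H1, H3}: assign each demand point to its cheapest open site.
  N-α→H3 13, N-β→H1 8, N-γ→H1 32, N-δ→H3 20, N-ε→H3 31, N-ζ→H1 8
  delivery cost 112, fixed 139 → total 251.
Compare {H1}: delivery cost 181 + fixed 82 = 263.
Compare {H3}: delivery cost 209 + fixed 57 = 266.
Compare {H4}: delivery cost 190 + fixed 98 = 288.
All other subsets cost ≥ 263. Minimum total cost: 251.

251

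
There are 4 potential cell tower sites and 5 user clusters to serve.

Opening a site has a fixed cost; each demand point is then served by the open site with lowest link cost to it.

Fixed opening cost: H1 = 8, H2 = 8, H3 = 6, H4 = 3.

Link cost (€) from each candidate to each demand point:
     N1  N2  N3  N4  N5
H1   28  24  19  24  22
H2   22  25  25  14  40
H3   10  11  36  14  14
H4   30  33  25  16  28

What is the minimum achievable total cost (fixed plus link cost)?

Open {H1, H3}: assign each demand point to its cheapest open site.
  N1→H3 10, N2→H3 11, N3→H1 19, N4→H3 14, N5→H3 14
  link cost 68, fixed 14 → total 82.
Compare {H3, H4}: link cost 74 + fixed 9 = 83.
Compare {H1, H3, H4}: link cost 68 + fixed 17 = 85.
Compare {H2, H3}: link cost 74 + fixed 14 = 88.
All other subsets cost ≥ 83. Minimum total cost: 82.

82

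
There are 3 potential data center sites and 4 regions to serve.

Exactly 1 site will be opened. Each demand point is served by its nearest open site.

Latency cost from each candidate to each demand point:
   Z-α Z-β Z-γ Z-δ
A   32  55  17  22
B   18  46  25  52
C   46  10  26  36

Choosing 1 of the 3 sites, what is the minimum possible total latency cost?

Open {C}.
  Z-α→C 46, Z-β→C 10, Z-γ→C 26, Z-δ→C 36  ⇒ total 118.
Compare {A}: total 126.
Compare {B}: total 141.

118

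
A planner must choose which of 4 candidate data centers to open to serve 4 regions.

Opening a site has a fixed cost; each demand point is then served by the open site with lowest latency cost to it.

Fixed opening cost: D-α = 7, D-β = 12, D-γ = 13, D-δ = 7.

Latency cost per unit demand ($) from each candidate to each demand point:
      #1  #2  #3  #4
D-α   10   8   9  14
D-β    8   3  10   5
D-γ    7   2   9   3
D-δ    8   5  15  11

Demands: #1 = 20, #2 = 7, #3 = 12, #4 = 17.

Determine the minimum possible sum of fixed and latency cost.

326

Open {D-γ}: assign each demand point to its cheapest open site.
  #1→D-γ 20×7=140, #2→D-γ 7×2=14, #3→D-γ 12×9=108, #4→D-γ 17×3=51
  latency cost 313, fixed 13 → total 326.
Compare {D-α, D-γ}: latency cost 313 + fixed 20 = 333.
Compare {D-γ, D-δ}: latency cost 313 + fixed 20 = 333.
Compare {D-β, D-γ}: latency cost 313 + fixed 25 = 338.
All other subsets cost ≥ 333. Minimum total cost: 326.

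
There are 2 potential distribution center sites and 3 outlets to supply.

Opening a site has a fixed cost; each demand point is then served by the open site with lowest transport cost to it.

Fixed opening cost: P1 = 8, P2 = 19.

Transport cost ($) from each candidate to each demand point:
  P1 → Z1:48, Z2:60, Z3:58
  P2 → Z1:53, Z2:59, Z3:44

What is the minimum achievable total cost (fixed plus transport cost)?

174

Open {P1}: assign each demand point to its cheapest open site.
  Z1→P1 48, Z2→P1 60, Z3→P1 58
  transport cost 166, fixed 8 → total 174.
Compare {P2}: transport cost 156 + fixed 19 = 175.
Compare {P1, P2}: transport cost 151 + fixed 27 = 178.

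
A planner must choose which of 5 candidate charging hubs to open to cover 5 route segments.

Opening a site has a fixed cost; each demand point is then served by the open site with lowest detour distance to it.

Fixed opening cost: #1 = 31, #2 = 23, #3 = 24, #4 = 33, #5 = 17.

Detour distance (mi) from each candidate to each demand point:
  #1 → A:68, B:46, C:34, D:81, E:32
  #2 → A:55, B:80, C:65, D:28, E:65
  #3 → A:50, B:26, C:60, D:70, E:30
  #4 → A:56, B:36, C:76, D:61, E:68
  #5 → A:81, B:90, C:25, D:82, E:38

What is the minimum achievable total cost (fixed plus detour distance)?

Open {#2, #3, #5}: assign each demand point to its cheapest open site.
  A→#3 50, B→#3 26, C→#5 25, D→#2 28, E→#3 30
  detour distance 159, fixed 64 → total 223.
Compare {#2, #3}: detour distance 194 + fixed 47 = 241.
Compare {#3, #5}: detour distance 201 + fixed 41 = 242.
Compare {#1, #2, #3}: detour distance 168 + fixed 78 = 246.
All other subsets cost ≥ 241. Minimum total cost: 223.

223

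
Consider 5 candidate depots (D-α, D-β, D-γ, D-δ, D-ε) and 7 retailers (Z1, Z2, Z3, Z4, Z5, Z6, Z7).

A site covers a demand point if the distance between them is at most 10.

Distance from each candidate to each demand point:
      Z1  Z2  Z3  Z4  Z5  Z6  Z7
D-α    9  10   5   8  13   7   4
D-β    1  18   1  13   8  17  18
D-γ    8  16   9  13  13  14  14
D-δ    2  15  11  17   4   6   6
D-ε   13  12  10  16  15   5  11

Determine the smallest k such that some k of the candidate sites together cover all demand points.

2

Coverage sets (demand points within 10 of each site):
  D-α: {Z1, Z2, Z3, Z4, Z6, Z7}
  D-β: {Z1, Z3, Z5}
  D-γ: {Z1, Z3}
  D-δ: {Z1, Z5, Z6, Z7}
  D-ε: {Z3, Z6}
No single site covers all 7 demand points.
But {D-α, D-β} covers everything, so the minimum is 2.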